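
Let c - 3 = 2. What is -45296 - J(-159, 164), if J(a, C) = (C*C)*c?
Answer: -179776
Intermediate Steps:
c = 5 (c = 3 + 2 = 5)
J(a, C) = 5*C² (J(a, C) = (C*C)*5 = C²*5 = 5*C²)
-45296 - J(-159, 164) = -45296 - 5*164² = -45296 - 5*26896 = -45296 - 1*134480 = -45296 - 134480 = -179776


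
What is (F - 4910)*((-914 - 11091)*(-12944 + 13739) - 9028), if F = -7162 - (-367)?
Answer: 111817900115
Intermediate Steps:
F = -6795 (F = -7162 - 1*(-367) = -7162 + 367 = -6795)
(F - 4910)*((-914 - 11091)*(-12944 + 13739) - 9028) = (-6795 - 4910)*((-914 - 11091)*(-12944 + 13739) - 9028) = -11705*(-12005*795 - 9028) = -11705*(-9543975 - 9028) = -11705*(-9553003) = 111817900115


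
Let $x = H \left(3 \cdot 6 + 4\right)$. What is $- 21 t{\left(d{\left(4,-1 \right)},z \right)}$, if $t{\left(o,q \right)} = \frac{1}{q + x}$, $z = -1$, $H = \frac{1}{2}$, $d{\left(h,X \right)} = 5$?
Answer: $- \frac{21}{10} \approx -2.1$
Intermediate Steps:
$H = \frac{1}{2} \approx 0.5$
$x = 11$ ($x = \frac{3 \cdot 6 + 4}{2} = \frac{18 + 4}{2} = \frac{1}{2} \cdot 22 = 11$)
$t{\left(o,q \right)} = \frac{1}{11 + q}$ ($t{\left(o,q \right)} = \frac{1}{q + 11} = \frac{1}{11 + q}$)
$- 21 t{\left(d{\left(4,-1 \right)},z \right)} = - \frac{21}{11 - 1} = - \frac{21}{10}$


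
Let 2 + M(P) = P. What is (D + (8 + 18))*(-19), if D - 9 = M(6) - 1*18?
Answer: -399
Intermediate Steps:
M(P) = -2 + P
D = -5 (D = 9 + ((-2 + 6) - 1*18) = 9 + (4 - 18) = 9 - 14 = -5)
(D + (8 + 18))*(-19) = (-5 + (8 + 18))*(-19) = (-5 + 26)*(-19) = 21*(-19) = -399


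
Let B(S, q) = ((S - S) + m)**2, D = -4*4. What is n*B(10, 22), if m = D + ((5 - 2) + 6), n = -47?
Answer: -2303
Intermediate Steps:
D = -16
m = -7 (m = -16 + ((5 - 2) + 6) = -16 + (3 + 6) = -16 + 9 = -7)
B(S, q) = 49 (B(S, q) = ((S - S) - 7)**2 = (0 - 7)**2 = (-7)**2 = 49)
n*B(10, 22) = -47*49 = -2303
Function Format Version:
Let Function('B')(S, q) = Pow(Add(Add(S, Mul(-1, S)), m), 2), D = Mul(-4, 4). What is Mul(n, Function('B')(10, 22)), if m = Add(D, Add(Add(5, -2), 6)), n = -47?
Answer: -2303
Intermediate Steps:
D = -16
m = -7 (m = Add(-16, Add(Add(5, -2), 6)) = Add(-16, Add(3, 6)) = Add(-16, 9) = -7)
Function('B')(S, q) = 49 (Function('B')(S, q) = Pow(Add(Add(S, Mul(-1, S)), -7), 2) = Pow(Add(0, -7), 2) = Pow(-7, 2) = 49)
Mul(n, Function('B')(10, 22)) = Mul(-47, 49) = -2303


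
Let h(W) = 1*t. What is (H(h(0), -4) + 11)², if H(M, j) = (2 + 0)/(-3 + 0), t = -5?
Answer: 961/9 ≈ 106.78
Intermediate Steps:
h(W) = -5 (h(W) = 1*(-5) = -5)
H(M, j) = -⅔ (H(M, j) = 2/(-3) = 2*(-⅓) = -⅔)
(H(h(0), -4) + 11)² = (-⅔ + 11)² = (31/3)² = 961/9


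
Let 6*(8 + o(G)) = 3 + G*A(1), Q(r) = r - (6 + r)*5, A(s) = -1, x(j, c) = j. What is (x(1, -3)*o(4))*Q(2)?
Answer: 931/3 ≈ 310.33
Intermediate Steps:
Q(r) = -30 - 4*r (Q(r) = r - (30 + 5*r) = r + (-30 - 5*r) = -30 - 4*r)
o(G) = -15/2 - G/6 (o(G) = -8 + (3 + G*(-1))/6 = -8 + (3 - G)/6 = -8 + (1/2 - G/6) = -15/2 - G/6)
(x(1, -3)*o(4))*Q(2) = (1*(-15/2 - 1/6*4))*(-30 - 4*2) = (1*(-15/2 - 2/3))*(-30 - 8) = (1*(-49/6))*(-38) = -49/6*(-38) = 931/3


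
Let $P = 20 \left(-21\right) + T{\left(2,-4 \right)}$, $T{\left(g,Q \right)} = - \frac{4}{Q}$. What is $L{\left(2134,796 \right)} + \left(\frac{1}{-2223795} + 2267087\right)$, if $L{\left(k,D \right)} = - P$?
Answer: $\frac{5042468505269}{2223795} \approx 2.2675 \cdot 10^{6}$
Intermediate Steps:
$P = -419$ ($P = 20 \left(-21\right) - \frac{4}{-4} = -420 - -1 = -420 + 1 = -419$)
$L{\left(k,D \right)} = 419$ ($L{\left(k,D \right)} = \left(-1\right) \left(-419\right) = 419$)
$L{\left(2134,796 \right)} + \left(\frac{1}{-2223795} + 2267087\right) = 419 + \left(\frac{1}{-2223795} + 2267087\right) = 419 + \left(- \frac{1}{2223795} + 2267087\right) = 419 + \frac{5041536735164}{2223795} = \frac{5042468505269}{2223795}$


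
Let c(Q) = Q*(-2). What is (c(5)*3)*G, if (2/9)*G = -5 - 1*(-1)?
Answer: 540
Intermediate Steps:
c(Q) = -2*Q
G = -18 (G = 9*(-5 - 1*(-1))/2 = 9*(-5 + 1)/2 = (9/2)*(-4) = -18)
(c(5)*3)*G = (-2*5*3)*(-18) = -10*3*(-18) = -30*(-18) = 540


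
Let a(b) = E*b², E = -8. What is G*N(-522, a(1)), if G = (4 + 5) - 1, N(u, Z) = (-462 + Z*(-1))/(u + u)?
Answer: 908/261 ≈ 3.4789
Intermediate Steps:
a(b) = -8*b²
N(u, Z) = (-462 - Z)/(2*u) (N(u, Z) = (-462 - Z)/((2*u)) = (-462 - Z)*(1/(2*u)) = (-462 - Z)/(2*u))
G = 8 (G = 9 - 1 = 8)
G*N(-522, a(1)) = 8*((½)*(-462 - (-8)*1²)/(-522)) = 8*((½)*(-1/522)*(-462 - (-8))) = 8*((½)*(-1/522)*(-462 - 1*(-8))) = 8*((½)*(-1/522)*(-462 + 8)) = 8*((½)*(-1/522)*(-454)) = 8*(227/522) = 908/261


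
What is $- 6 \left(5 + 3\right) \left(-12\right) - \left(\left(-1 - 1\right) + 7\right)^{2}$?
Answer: $551$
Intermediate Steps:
$- 6 \left(5 + 3\right) \left(-12\right) - \left(\left(-1 - 1\right) + 7\right)^{2} = \left(-6\right) 8 \left(-12\right) - \left(\left(-1 - 1\right) + 7\right)^{2} = \left(-48\right) \left(-12\right) - \left(-2 + 7\right)^{2} = 576 - 5^{2} = 576 - 25 = 551$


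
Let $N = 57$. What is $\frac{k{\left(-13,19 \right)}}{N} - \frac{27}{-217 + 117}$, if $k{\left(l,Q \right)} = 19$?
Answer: $\frac{181}{300} \approx 0.60333$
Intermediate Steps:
$\frac{k{\left(-13,19 \right)}}{N} - \frac{27}{-217 + 117} = \frac{19}{57} - \frac{27}{-217 + 117} = 19 \cdot \frac{1}{57} - \frac{27}{-100} = \frac{1}{3} - - \frac{27}{100} = \frac{1}{3} + \frac{27}{100} = \frac{181}{300}$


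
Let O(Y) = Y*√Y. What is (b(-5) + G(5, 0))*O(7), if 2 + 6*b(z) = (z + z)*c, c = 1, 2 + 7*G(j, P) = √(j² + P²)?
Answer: -11*√7 ≈ -29.103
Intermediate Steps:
G(j, P) = -2/7 + √(P² + j²)/7 (G(j, P) = -2/7 + √(j² + P²)/7 = -2/7 + √(P² + j²)/7)
O(Y) = Y^(3/2)
b(z) = -⅓ + z/3 (b(z) = -⅓ + ((z + z)*1)/6 = -⅓ + ((2*z)*1)/6 = -⅓ + (2*z)/6 = -⅓ + z/3)
(b(-5) + G(5, 0))*O(7) = ((-⅓ + (⅓)*(-5)) + (-2/7 + √(0² + 5²)/7))*7^(3/2) = ((-⅓ - 5/3) + (-2/7 + √(0 + 25)/7))*(7*√7) = (-2 + (-2/7 + √25/7))*(7*√7) = (-2 + (-2/7 + (⅐)*5))*(7*√7) = (-2 + (-2/7 + 5/7))*(7*√7) = (-2 + 3/7)*(7*√7) = -11*√7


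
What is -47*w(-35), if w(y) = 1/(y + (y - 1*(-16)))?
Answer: 47/54 ≈ 0.87037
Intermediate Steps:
w(y) = 1/(16 + 2*y) (w(y) = 1/(y + (y + 16)) = 1/(y + (16 + y)) = 1/(16 + 2*y))
-47*w(-35) = -47/(2*(8 - 35)) = -47/(2*(-27)) = -47*(-1)/(2*27) = -47*(-1/54) = 47/54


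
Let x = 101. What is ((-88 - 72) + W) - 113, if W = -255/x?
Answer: -27828/101 ≈ -275.52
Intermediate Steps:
W = -255/101 ≈ -2.5248
((-88 - 72) + W) - 113 = ((-88 - 72) - 255/101) - 113 = (-160 - 255/101) - 113 = -16415/101 - 113 = -27828/101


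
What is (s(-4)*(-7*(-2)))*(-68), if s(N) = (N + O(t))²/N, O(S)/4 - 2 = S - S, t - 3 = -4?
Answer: 3808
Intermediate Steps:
t = -1 (t = 3 - 4 = -1)
O(S) = 8 (O(S) = 8 + 4*(S - S) = 8 + 4*0 = 8 + 0 = 8)
s(N) = (8 + N)²/N (s(N) = (N + 8)²/N = (8 + N)²/N)
(s(-4)*(-7*(-2)))*(-68) = (((8 - 4)²/(-4))*(-7*(-2)))*(-68) = (-¼*4²*14)*(-68) = (-¼*16*14)*(-68) = -4*14*(-68) = -56*(-68) = 3808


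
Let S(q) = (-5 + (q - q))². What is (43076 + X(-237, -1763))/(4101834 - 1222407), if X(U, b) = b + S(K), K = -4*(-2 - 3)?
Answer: 41338/2879427 ≈ 0.014356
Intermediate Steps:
K = 20 (K = -4*(-5) = 20)
S(q) = 25 (S(q) = (-5 + 0)² = (-5)² = 25)
X(U, b) = 25 + b (X(U, b) = b + 25 = 25 + b)
(43076 + X(-237, -1763))/(4101834 - 1222407) = (43076 + (25 - 1763))/(4101834 - 1222407) = (43076 - 1738)/2879427 = 41338*(1/2879427) = 41338/2879427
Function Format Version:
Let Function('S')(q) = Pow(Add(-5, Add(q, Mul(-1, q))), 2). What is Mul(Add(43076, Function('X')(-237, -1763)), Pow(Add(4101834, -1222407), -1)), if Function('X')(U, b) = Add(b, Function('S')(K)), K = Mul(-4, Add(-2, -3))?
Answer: Rational(41338, 2879427) ≈ 0.014356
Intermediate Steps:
K = 20 (K = Mul(-4, -5) = 20)
Function('S')(q) = 25 (Function('S')(q) = Pow(Add(-5, 0), 2) = Pow(-5, 2) = 25)
Function('X')(U, b) = Add(25, b) (Function('X')(U, b) = Add(b, 25) = Add(25, b))
Mul(Add(43076, Function('X')(-237, -1763)), Pow(Add(4101834, -1222407), -1)) = Mul(Add(43076, Add(25, -1763)), Pow(Add(4101834, -1222407), -1)) = Mul(Add(43076, -1738), Pow(2879427, -1)) = Mul(41338, Rational(1, 2879427)) = Rational(41338, 2879427)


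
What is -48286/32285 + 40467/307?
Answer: 1291653293/9911495 ≈ 130.32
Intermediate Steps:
-48286/32285 + 40467/307 = 1291653293/9911495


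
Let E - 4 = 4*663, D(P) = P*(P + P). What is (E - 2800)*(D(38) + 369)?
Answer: -469008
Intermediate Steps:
D(P) = 2*P**2 (D(P) = P*(2*P) = 2*P**2)
E = 2656 (E = 4 + 4*663 = 4 + 2652 = 2656)
(E - 2800)*(D(38) + 369) = (2656 - 2800)*(2*38**2 + 369) = -144*(2*1444 + 369) = -144*(2888 + 369) = -144*3257 = -469008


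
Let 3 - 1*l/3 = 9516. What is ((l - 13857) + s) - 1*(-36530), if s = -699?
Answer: -6565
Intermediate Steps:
l = -28539 (l = 9 - 3*9516 = 9 - 28548 = -28539)
((l - 13857) + s) - 1*(-36530) = ((-28539 - 13857) - 699) - 1*(-36530) = (-42396 - 699) + 36530 = -43095 + 36530 = -6565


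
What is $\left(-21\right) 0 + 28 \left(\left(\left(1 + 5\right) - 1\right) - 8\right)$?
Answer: $-84$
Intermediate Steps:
$\left(-21\right) 0 + 28 \left(\left(\left(1 + 5\right) - 1\right) - 8\right) = 0 + 28 \left(\left(6 - 1\right) - 8\right) = 0 + 28 \left(5 - 8\right) = 0 + 28 \left(-3\right) = 0 - 84 = -84$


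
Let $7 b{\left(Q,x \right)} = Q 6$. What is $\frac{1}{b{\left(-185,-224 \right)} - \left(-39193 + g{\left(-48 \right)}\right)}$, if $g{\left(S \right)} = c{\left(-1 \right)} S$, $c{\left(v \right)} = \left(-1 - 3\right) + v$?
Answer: $\frac{7}{271561} \approx 2.5777 \cdot 10^{-5}$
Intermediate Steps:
$c{\left(v \right)} = -4 + v$
$b{\left(Q,x \right)} = \frac{6 Q}{7}$ ($b{\left(Q,x \right)} = \frac{Q 6}{7} = \frac{6 Q}{7}$)
$g{\left(S \right)} = - 5 S$ ($g{\left(S \right)} = \left(-4 - 1\right) S = - 5 S$)
$\frac{1}{b{\left(-185,-224 \right)} - \left(-39193 + g{\left(-48 \right)}\right)} = \frac{1}{\frac{6}{7} \left(-185\right) + \left(\left(15702 - -23491\right) - \left(-5\right) \left(-48\right)\right)} = \frac{1}{- \frac{1110}{7} + \left(\left(15702 + 23491\right) - 240\right)} = \frac{1}{- \frac{1110}{7} + \left(39193 - 240\right)} = \frac{1}{- \frac{1110}{7} + 38953} = \frac{1}{\frac{271561}{7}} = \frac{7}{271561}$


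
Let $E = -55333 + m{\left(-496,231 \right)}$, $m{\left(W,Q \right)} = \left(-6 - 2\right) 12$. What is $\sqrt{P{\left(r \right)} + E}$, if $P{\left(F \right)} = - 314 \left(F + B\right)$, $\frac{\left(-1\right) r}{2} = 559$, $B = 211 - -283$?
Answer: $\sqrt{140507} \approx 374.84$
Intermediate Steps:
$m{\left(W,Q \right)} = -96$ ($m{\left(W,Q \right)} = \left(-8\right) 12 = -96$)
$B = 494$ ($B = 211 + 283 = 494$)
$r = -1118$ ($r = \left(-2\right) 559 = -1118$)
$P{\left(F \right)} = -155116 - 314 F$ ($P{\left(F \right)} = - 314 \left(F + 494\right) = - 314 \left(494 + F\right) = -155116 - 314 F$)
$E = -55429$ ($E = -55333 - 96 = -55429$)
$\sqrt{P{\left(r \right)} + E} = \sqrt{\left(-155116 - -351052\right) - 55429} = \sqrt{\left(-155116 + 351052\right) - 55429} = \sqrt{195936 - 55429} = \sqrt{140507}$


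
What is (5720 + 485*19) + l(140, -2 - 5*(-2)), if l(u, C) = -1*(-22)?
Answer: 14957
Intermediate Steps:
l(u, C) = 22
(5720 + 485*19) + l(140, -2 - 5*(-2)) = (5720 + 485*19) + 22 = (5720 + 9215) + 22 = 14935 + 22 = 14957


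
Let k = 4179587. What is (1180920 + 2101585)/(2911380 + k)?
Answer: 16495/35633 ≈ 0.46291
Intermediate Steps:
(1180920 + 2101585)/(2911380 + k) = (1180920 + 2101585)/(2911380 + 4179587) = 3282505/7090967 = 3282505*(1/7090967) = 16495/35633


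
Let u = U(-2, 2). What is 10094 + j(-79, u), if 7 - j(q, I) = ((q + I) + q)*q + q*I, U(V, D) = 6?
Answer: -1433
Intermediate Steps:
u = 6
j(q, I) = 7 - I*q - q*(I + 2*q) (j(q, I) = 7 - (((q + I) + q)*q + q*I) = 7 - (((I + q) + q)*q + I*q) = 7 - ((I + 2*q)*q + I*q) = 7 - (q*(I + 2*q) + I*q) = 7 - (I*q + q*(I + 2*q)) = 7 + (-I*q - q*(I + 2*q)) = 7 - I*q - q*(I + 2*q))
10094 + j(-79, u) = 10094 + (7 - 2*(-79)² - 2*6*(-79)) = 10094 + (7 - 2*6241 + 948) = 10094 + (7 - 12482 + 948) = 10094 - 11527 = -1433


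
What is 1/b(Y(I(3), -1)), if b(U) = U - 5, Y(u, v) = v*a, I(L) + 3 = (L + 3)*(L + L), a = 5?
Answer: -1/10 ≈ -0.10000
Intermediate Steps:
I(L) = -3 + 2*L*(3 + L) (I(L) = -3 + (L + 3)*(L + L) = -3 + (3 + L)*(2*L) = -3 + 2*L*(3 + L))
Y(u, v) = 5*v (Y(u, v) = v*5 = 5*v)
b(U) = -5 + U
1/b(Y(I(3), -1)) = 1/(-5 + 5*(-1)) = 1/(-5 - 5) = 1/(-10) = -1/10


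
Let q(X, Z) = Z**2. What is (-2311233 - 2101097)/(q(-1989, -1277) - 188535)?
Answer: -169705/55469 ≈ -3.0595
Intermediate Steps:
(-2311233 - 2101097)/(q(-1989, -1277) - 188535) = (-2311233 - 2101097)/((-1277)**2 - 188535) = -4412330/(1630729 - 188535) = -4412330/1442194 = -4412330*1/1442194 = -169705/55469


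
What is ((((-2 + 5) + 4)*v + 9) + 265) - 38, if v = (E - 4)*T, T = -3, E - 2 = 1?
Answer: 257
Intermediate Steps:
E = 3 (E = 2 + 1 = 3)
v = 3 (v = (3 - 4)*(-3) = -1*(-3) = 3)
((((-2 + 5) + 4)*v + 9) + 265) - 38 = ((((-2 + 5) + 4)*3 + 9) + 265) - 38 = (((3 + 4)*3 + 9) + 265) - 38 = ((7*3 + 9) + 265) - 38 = ((21 + 9) + 265) - 38 = (30 + 265) - 38 = 295 - 38 = 257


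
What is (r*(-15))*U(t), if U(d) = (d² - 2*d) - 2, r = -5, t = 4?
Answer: 450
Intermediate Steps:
U(d) = -2 + d² - 2*d
(r*(-15))*U(t) = (-5*(-15))*(-2 + 4² - 2*4) = 75*(-2 + 16 - 8) = 75*6 = 450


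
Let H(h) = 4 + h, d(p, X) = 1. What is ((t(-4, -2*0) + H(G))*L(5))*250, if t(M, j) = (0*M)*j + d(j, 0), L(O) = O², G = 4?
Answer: 56250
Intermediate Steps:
t(M, j) = 1 (t(M, j) = (0*M)*j + 1 = 0*j + 1 = 0 + 1 = 1)
((t(-4, -2*0) + H(G))*L(5))*250 = ((1 + (4 + 4))*5²)*250 = ((1 + 8)*25)*250 = (9*25)*250 = 225*250 = 56250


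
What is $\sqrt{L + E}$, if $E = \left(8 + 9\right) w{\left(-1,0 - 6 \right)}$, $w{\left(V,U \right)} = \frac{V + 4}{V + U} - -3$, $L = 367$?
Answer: $\frac{5 \sqrt{805}}{7} \approx 20.266$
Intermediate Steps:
$w{\left(V,U \right)} = 3 + \frac{4 + V}{U + V}$ ($w{\left(V,U \right)} = \frac{4 + V}{U + V} + 3 = 3 + \frac{4 + V}{U + V}$)
$E = \frac{306}{7}$ ($E = \left(8 + 9\right) \frac{4 + 3 \left(0 - 6\right) + 4 \left(-1\right)}{\left(0 - 6\right) - 1} = 17 \frac{4 + 3 \left(0 - 6\right) - 4}{\left(0 - 6\right) - 1} = 17 \frac{4 + 3 \left(-6\right) - 4}{-6 - 1} = 17 \frac{4 - 18 - 4}{-7} = 17 \left(\left(- \frac{1}{7}\right) \left(-18\right)\right) = 17 \cdot \frac{18}{7} = \frac{306}{7} \approx 43.714$)
$\sqrt{L + E} = \sqrt{367 + \frac{306}{7}} = \sqrt{\frac{2875}{7}} = \frac{5 \sqrt{805}}{7}$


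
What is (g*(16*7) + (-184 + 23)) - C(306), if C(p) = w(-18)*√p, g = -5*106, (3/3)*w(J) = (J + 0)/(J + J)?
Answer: -59521 - 3*√34/2 ≈ -59530.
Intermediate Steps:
w(J) = ½ (w(J) = (J + 0)/(J + J) = J/((2*J)) = J*(1/(2*J)) = ½)
g = -530
C(p) = √p/2
(g*(16*7) + (-184 + 23)) - C(306) = (-8480*7 + (-184 + 23)) - √306/2 = (-530*112 - 161) - 3*√34/2 = (-59360 - 161) - 3*√34/2 = -59521 - 3*√34/2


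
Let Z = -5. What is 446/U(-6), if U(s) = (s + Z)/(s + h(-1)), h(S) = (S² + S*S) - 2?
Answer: 2676/11 ≈ 243.27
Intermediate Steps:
h(S) = -2 + 2*S² (h(S) = (S² + S²) - 2 = 2*S² - 2 = -2 + 2*S²)
U(s) = (-5 + s)/s (U(s) = (s - 5)/(s + (-2 + 2*(-1)²)) = (-5 + s)/(s + (-2 + 2*1)) = (-5 + s)/(s + (-2 + 2)) = (-5 + s)/(s + 0) = (-5 + s)/s)
446/U(-6) = 446/(((-5 - 6)/(-6))) = 446/((-⅙*(-11))) = 446/(11/6) = 446*(6/11) = 2676/11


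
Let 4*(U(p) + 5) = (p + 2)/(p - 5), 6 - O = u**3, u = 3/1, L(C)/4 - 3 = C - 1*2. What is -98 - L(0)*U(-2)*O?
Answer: -518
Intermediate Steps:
L(C) = 4 + 4*C (L(C) = 12 + 4*(C - 1*2) = 12 + 4*(C - 2) = 12 + 4*(-2 + C) = 12 + (-8 + 4*C) = 4 + 4*C)
u = 3 (u = 3*1 = 3)
O = -21 (O = 6 - 1*3**3 = 6 - 1*27 = 6 - 27 = -21)
U(p) = -5 + (2 + p)/(4*(-5 + p)) (U(p) = -5 + ((p + 2)/(p - 5))/4 = -5 + ((2 + p)/(-5 + p))/4 = -5 + (2 + p)/(4*(-5 + p)))
-98 - L(0)*U(-2)*O = -98 - (4 + 4*0)*((102 - 19*(-2))/(4*(-5 - 2)))*(-21) = -98 - (4 + 0)*((1/4)*(102 + 38)/(-7))*(-21) = -98 - 4*((1/4)*(-1/7)*140)*(-21) = -98 - 4*(-5)*(-21) = -98 - (-20)*(-21) = -98 - 1*420 = -98 - 420 = -518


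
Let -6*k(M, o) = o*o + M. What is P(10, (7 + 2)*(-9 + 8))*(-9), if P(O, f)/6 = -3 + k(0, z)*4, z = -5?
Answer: 1062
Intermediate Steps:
k(M, o) = -M/6 - o²/6 (k(M, o) = -(o*o + M)/6 = -(o² + M)/6 = -(M + o²)/6 = -M/6 - o²/6)
P(O, f) = -118 (P(O, f) = 6*(-3 + (-⅙*0 - ⅙*(-5)²)*4) = 6*(-3 + (0 - ⅙*25)*4) = 6*(-3 + (0 - 25/6)*4) = 6*(-3 - 25/6*4) = 6*(-3 - 50/3) = 6*(-59/3) = -118)
P(10, (7 + 2)*(-9 + 8))*(-9) = -118*(-9) = 1062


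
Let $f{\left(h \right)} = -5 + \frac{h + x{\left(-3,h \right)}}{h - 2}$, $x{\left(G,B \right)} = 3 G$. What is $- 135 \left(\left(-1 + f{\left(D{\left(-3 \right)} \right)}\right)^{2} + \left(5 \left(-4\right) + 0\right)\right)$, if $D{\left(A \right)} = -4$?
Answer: $\frac{2865}{4} \approx 716.25$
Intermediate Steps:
$f{\left(h \right)} = -5 + \frac{-9 + h}{-2 + h}$ ($f{\left(h \right)} = -5 + \frac{h + 3 \left(-3\right)}{h - 2} = -5 + \frac{h - 9}{-2 + h} = -5 + \frac{-9 + h}{-2 + h}$)
$- 135 \left(\left(-1 + f{\left(D{\left(-3 \right)} \right)}\right)^{2} + \left(5 \left(-4\right) + 0\right)\right) = - 135 \left(\left(-1 + \frac{1 - -16}{-2 - 4}\right)^{2} + \left(5 \left(-4\right) + 0\right)\right) = - 135 \left(\left(-1 + \frac{1 + 16}{-6}\right)^{2} + \left(-20 + 0\right)\right) = - 135 \left(\left(-1 - \frac{17}{6}\right)^{2} - 20\right) = - 135 \left(\left(- \frac{23}{6}\right)^{2} - 20\right) = - 135 \left(\frac{529}{36} - 20\right) = \left(-135\right) \left(- \frac{191}{36}\right) = \frac{2865}{4}$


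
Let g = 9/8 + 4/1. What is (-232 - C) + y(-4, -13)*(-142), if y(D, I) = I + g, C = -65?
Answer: 3805/4 ≈ 951.25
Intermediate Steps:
g = 41/8 (g = 9*(⅛) + 4*1 = 9/8 + 4 = 41/8 ≈ 5.1250)
y(D, I) = 41/8 + I (y(D, I) = I + 41/8 = 41/8 + I)
(-232 - C) + y(-4, -13)*(-142) = (-232 - 1*(-65)) + (41/8 - 13)*(-142) = (-232 + 65) - 63/8*(-142) = -167 + 4473/4 = 3805/4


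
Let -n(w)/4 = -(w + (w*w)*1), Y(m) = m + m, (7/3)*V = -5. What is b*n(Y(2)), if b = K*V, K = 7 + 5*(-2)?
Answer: 3600/7 ≈ 514.29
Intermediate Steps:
V = -15/7 (V = (3/7)*(-5) = -15/7 ≈ -2.1429)
K = -3 (K = 7 - 10 = -3)
Y(m) = 2*m
n(w) = 4*w + 4*w² (n(w) = -(-4)*(w + (w*w)*1) = -(-4)*(w + w²*1) = -(-4)*(w + w²) = -4*(-w - w²) = 4*w + 4*w²)
b = 45/7 (b = -3*(-15/7) = 45/7 ≈ 6.4286)
b*n(Y(2)) = 45*(4*(2*2)*(1 + 2*2))/7 = 45*(4*4*(1 + 4))/7 = 45*(4*4*5)/7 = (45/7)*80 = 3600/7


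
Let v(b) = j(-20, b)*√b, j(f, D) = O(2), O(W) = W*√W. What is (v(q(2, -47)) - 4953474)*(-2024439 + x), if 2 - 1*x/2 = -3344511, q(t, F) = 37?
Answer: -23105910425238 + 9329174*√74 ≈ -2.3106e+13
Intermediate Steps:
O(W) = W^(3/2)
j(f, D) = 2*√2 (j(f, D) = 2^(3/2) = 2*√2)
v(b) = 2*√2*√b (v(b) = (2*√2)*√b = 2*√2*√b)
x = 6689026 (x = 4 - 2*(-3344511) = 4 + 6689022 = 6689026)
(v(q(2, -47)) - 4953474)*(-2024439 + x) = (2*√2*√37 - 4953474)*(-2024439 + 6689026) = (2*√74 - 4953474)*4664587 = (-4953474 + 2*√74)*4664587 = -23105910425238 + 9329174*√74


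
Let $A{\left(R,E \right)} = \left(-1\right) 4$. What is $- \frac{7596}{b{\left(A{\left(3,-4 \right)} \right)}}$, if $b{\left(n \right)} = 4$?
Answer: $-1899$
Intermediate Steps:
$A{\left(R,E \right)} = -4$
$- \frac{7596}{b{\left(A{\left(3,-4 \right)} \right)}} = - \frac{7596}{4} = \left(-7596\right) \frac{1}{4} = -1899$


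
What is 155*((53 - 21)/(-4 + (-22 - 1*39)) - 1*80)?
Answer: -162192/13 ≈ -12476.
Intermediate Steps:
155*((53 - 21)/(-4 + (-22 - 1*39)) - 1*80) = 155*(32/(-4 + (-22 - 39)) - 80) = 155*(32/(-4 - 61) - 80) = 155*(32/(-65) - 80) = 155*(32*(-1/65) - 80) = 155*(-32/65 - 80) = 155*(-5232/65) = -162192/13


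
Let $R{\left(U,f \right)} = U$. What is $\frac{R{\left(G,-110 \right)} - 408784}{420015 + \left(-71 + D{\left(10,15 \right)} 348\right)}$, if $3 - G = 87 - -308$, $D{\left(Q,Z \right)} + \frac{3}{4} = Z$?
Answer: $- \frac{409176}{424903} \approx -0.96299$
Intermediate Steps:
$D{\left(Q,Z \right)} = - \frac{3}{4} + Z$
$G = -392$ ($G = 3 - \left(87 - -308\right) = 3 - \left(87 + 308\right) = 3 - 395 = -392$)
$\frac{R{\left(G,-110 \right)} - 408784}{420015 + \left(-71 + D{\left(10,15 \right)} 348\right)} = \frac{-392 - 408784}{420015 - \left(71 - \left(- \frac{3}{4} + 15\right) 348\right)} = - \frac{409176}{420015 + \left(-71 + \frac{57}{4} \cdot 348\right)} = - \frac{409176}{420015 + \left(-71 + 4959\right)} = - \frac{409176}{420015 + 4888} = - \frac{409176}{424903}$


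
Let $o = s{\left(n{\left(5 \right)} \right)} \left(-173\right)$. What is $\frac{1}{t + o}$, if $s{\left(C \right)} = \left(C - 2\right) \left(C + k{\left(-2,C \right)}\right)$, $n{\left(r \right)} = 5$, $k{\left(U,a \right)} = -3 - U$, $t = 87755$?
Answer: $\frac{1}{85679} \approx 1.1671 \cdot 10^{-5}$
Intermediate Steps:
$s{\left(C \right)} = \left(-1 + C\right) \left(-2 + C\right)$ ($s{\left(C \right)} = \left(C - 2\right) \left(C - 1\right) = \left(-2 + C\right) \left(C + \left(-3 + 2\right)\right) = \left(-2 + C\right) \left(C - 1\right) = \left(-2 + C\right) \left(-1 + C\right) = \left(-1 + C\right) \left(-2 + C\right)$)
$o = -2076$ ($o = \left(2 + 5^{2} - 15\right) \left(-173\right) = \left(2 + 25 - 15\right) \left(-173\right) = 12 \left(-173\right) = -2076$)
$\frac{1}{t + o} = \frac{1}{87755 - 2076} = \frac{1}{85679}$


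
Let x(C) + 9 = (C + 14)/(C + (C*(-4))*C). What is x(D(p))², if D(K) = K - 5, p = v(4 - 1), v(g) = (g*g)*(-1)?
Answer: 81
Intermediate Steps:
v(g) = -g² (v(g) = g²*(-1) = -g²)
p = -9 (p = -(4 - 1)² = -1*3² = -1*9 = -9)
D(K) = -5 + K
x(C) = -9 + (14 + C)/(C - 4*C²) (x(C) = -9 + (C + 14)/(C + (C*(-4))*C) = -9 + (14 + C)/(C + (-4*C)*C) = -9 + (14 + C)/(C - 4*C²))
x(D(p))² = (2*(-7 - 18*(-5 - 9)² + 4*(-5 - 9))/((-5 - 9)*(-1 + 4*(-5 - 9))))² = (2*(-7 - 18*(-14)² + 4*(-14))/(-14*(-1 + 4*(-14))))² = (2*(-1/14)*(-7 - 18*196 - 56)/(-1 - 56))² = (2*(-1/14)*(-7 - 3528 - 56)/(-57))² = (2*(-1/14)*(-1/57)*(-3591))² = (-9)² = 81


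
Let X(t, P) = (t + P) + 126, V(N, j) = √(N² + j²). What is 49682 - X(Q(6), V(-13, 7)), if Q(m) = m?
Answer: 49550 - √218 ≈ 49535.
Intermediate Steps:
X(t, P) = 126 + P + t (X(t, P) = (P + t) + 126 = 126 + P + t)
49682 - X(Q(6), V(-13, 7)) = 49682 - (126 + √((-13)² + 7²) + 6) = 49682 - (126 + √(169 + 49) + 6) = 49682 - (126 + √218 + 6) = 49682 - (132 + √218) = 49682 + (-132 - √218) = 49550 - √218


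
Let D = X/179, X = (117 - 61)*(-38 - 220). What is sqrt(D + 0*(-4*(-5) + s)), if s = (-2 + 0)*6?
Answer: 4*I*sqrt(161637)/179 ≈ 8.9842*I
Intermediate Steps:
s = -12 (s = -2*6 = -12)
X = -14448 (X = 56*(-258) = -14448)
D = -14448/179 ≈ -80.715
sqrt(D + 0*(-4*(-5) + s)) = sqrt(-14448/179 + 0*(-4*(-5) - 12)) = sqrt(-14448/179 + 0*(20 - 12)) = sqrt(-14448/179 + 0*8) = sqrt(-14448/179 + 0) = sqrt(-14448/179) = 4*I*sqrt(161637)/179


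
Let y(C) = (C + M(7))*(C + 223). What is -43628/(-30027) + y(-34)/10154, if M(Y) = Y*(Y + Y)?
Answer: 403102652/152447079 ≈ 2.6442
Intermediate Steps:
M(Y) = 2*Y² (M(Y) = Y*(2*Y) = 2*Y²)
y(C) = (98 + C)*(223 + C) (y(C) = (C + 2*7²)*(C + 223) = (C + 2*49)*(223 + C) = (C + 98)*(223 + C) = (98 + C)*(223 + C))
-43628/(-30027) + y(-34)/10154 = -43628/(-30027) + (21854 + (-34)² + 321*(-34))/10154 = -43628*(-1/30027) + (21854 + 1156 - 10914)*(1/10154) = 43628/30027 + 12096*(1/10154) = 43628/30027 + 6048/5077 = 403102652/152447079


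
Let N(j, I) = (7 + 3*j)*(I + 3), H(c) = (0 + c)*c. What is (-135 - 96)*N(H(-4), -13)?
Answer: 127050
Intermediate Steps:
H(c) = c² (H(c) = c*c = c²)
N(j, I) = (3 + I)*(7 + 3*j) (N(j, I) = (7 + 3*j)*(3 + I) = (3 + I)*(7 + 3*j))
(-135 - 96)*N(H(-4), -13) = (-135 - 96)*(21 + 7*(-13) + 9*(-4)² + 3*(-13)*(-4)²) = -231*(21 - 91 + 9*16 + 3*(-13)*16) = -231*(21 - 91 + 144 - 624) = -231*(-550) = 127050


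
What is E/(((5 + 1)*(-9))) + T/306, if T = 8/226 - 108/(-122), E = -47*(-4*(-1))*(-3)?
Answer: -11011841/1054629 ≈ -10.441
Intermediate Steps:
E = 564 (E = -188*(-3) = -47*(-12) = 564)
T = 6346/6893 (T = 8*(1/226) - 108*(-1/122) = 4/113 + 54/61 = 6346/6893 ≈ 0.92064)
E/(((5 + 1)*(-9))) + T/306 = 564/(((5 + 1)*(-9))) + (6346/6893)/306 = 564/((6*(-9))) + (6346/6893)*(1/306) = 564/(-54) + 3173/1054629 = 564*(-1/54) + 3173/1054629 = -94/9 + 3173/1054629 = -11011841/1054629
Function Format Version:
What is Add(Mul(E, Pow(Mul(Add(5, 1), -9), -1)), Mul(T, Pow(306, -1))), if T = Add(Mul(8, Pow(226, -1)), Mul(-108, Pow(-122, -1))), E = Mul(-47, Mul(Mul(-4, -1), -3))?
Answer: Rational(-11011841, 1054629) ≈ -10.441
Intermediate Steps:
E = 564 (E = Mul(-47, Mul(4, -3)) = Mul(-47, -12) = 564)
T = Rational(6346, 6893) (T = Add(Mul(8, Rational(1, 226)), Mul(-108, Rational(-1, 122))) = Add(Rational(4, 113), Rational(54, 61)) = Rational(6346, 6893) ≈ 0.92064)
Add(Mul(E, Pow(Mul(Add(5, 1), -9), -1)), Mul(T, Pow(306, -1))) = Add(Mul(564, Pow(Mul(Add(5, 1), -9), -1)), Mul(Rational(6346, 6893), Pow(306, -1))) = Add(Mul(564, Pow(Mul(6, -9), -1)), Mul(Rational(6346, 6893), Rational(1, 306))) = Add(Mul(564, Pow(-54, -1)), Rational(3173, 1054629)) = Add(Mul(564, Rational(-1, 54)), Rational(3173, 1054629)) = Add(Rational(-94, 9), Rational(3173, 1054629)) = Rational(-11011841, 1054629)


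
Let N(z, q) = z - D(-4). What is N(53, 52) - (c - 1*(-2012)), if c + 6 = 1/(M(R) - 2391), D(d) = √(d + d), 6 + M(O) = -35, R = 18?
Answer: -4749695/2432 - 2*I*√2 ≈ -1953.0 - 2.8284*I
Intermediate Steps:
M(O) = -41 (M(O) = -6 - 35 = -41)
D(d) = √2*√d (D(d) = √(2*d) = √2*√d)
N(z, q) = z - 2*I*√2 (N(z, q) = z - √2*√(-4) = z - √2*2*I = z - 2*I*√2)
c = -14593/2432 (c = -6 + 1/(-41 - 2391) = -6 + 1/(-2432) = -6 - 1/2432 = -14593/2432 ≈ -6.0004)
N(53, 52) - (c - 1*(-2012)) = (53 - 2*I*√2) - (-14593/2432 - 1*(-2012)) = (53 - 2*I*√2) - (-14593/2432 + 2012) = (53 - 2*I*√2) - 1*4878591/2432 = (53 - 2*I*√2) - 4878591/2432 = -4749695/2432 - 2*I*√2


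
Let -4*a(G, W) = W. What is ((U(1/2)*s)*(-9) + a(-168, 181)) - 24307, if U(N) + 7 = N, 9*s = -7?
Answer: -97591/4 ≈ -24398.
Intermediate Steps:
a(G, W) = -W/4
s = -7/9 (s = (⅑)*(-7) = -7/9 ≈ -0.77778)
U(N) = -7 + N
((U(1/2)*s)*(-9) + a(-168, 181)) - 24307 = (((-7 + 1/2)*(-7/9))*(-9) - ¼*181) - 24307 = (((-7 + ½)*(-7/9))*(-9) - 181/4) - 24307 = (-13/2*(-7/9)*(-9) - 181/4) - 24307 = ((91/18)*(-9) - 181/4) - 24307 = (-91/2 - 181/4) - 24307 = -363/4 - 24307 = -97591/4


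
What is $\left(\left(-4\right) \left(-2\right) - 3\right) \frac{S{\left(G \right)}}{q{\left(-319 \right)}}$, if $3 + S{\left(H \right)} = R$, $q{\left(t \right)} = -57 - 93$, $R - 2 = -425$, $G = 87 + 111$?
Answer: $\frac{71}{5} \approx 14.2$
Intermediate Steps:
$G = 198$
$R = -423$ ($R = 2 - 425 = -423$)
$q{\left(t \right)} = -150$
$S{\left(H \right)} = -426$ ($S{\left(H \right)} = -3 - 423 = -426$)
$\left(\left(-4\right) \left(-2\right) - 3\right) \frac{S{\left(G \right)}}{q{\left(-319 \right)}} = \left(\left(-4\right) \left(-2\right) - 3\right) \left(- \frac{426}{-150}\right) = \left(8 - 3\right) \left(\left(-426\right) \left(- \frac{1}{150}\right)\right) = 5 \cdot \frac{71}{25} = \frac{71}{5}$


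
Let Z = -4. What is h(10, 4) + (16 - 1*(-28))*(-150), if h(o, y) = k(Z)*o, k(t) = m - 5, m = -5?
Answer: -6700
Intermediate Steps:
k(t) = -10 (k(t) = -5 - 5 = -10)
h(o, y) = -10*o
h(10, 4) + (16 - 1*(-28))*(-150) = -10*10 + (16 - 1*(-28))*(-150) = -100 + (16 + 28)*(-150) = -100 + 44*(-150) = -100 - 6600 = -6700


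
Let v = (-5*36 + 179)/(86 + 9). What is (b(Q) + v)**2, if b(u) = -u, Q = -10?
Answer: 900601/9025 ≈ 99.790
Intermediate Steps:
v = -1/95 (v = (-180 + 179)/95 = -1*1/95 = -1/95 ≈ -0.010526)
(b(Q) + v)**2 = (-1*(-10) - 1/95)**2 = (10 - 1/95)**2 = (949/95)**2 = 900601/9025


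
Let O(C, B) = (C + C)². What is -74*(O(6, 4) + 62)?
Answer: -15244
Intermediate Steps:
O(C, B) = 4*C² (O(C, B) = (2*C)² = 4*C²)
-74*(O(6, 4) + 62) = -74*(4*6² + 62) = -74*(4*36 + 62) = -74*(144 + 62) = -74*206 = -15244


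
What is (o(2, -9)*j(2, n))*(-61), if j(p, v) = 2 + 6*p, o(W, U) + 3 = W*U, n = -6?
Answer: 17934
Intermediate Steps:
o(W, U) = -3 + U*W (o(W, U) = -3 + W*U = -3 + U*W)
(o(2, -9)*j(2, n))*(-61) = ((-3 - 9*2)*(2 + 6*2))*(-61) = ((-3 - 18)*(2 + 12))*(-61) = -21*14*(-61) = -294*(-61) = 17934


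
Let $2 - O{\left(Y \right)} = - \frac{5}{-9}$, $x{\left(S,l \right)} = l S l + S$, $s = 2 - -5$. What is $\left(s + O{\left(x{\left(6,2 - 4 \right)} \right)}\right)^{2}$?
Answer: $\frac{5776}{81} \approx 71.309$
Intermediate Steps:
$s = 7$ ($s = 2 + 5 = 7$)
$x{\left(S,l \right)} = S + S l^{2}$ ($x{\left(S,l \right)} = S l l + S = S l^{2} + S = S + S l^{2}$)
$O{\left(Y \right)} = \frac{13}{9}$ ($O{\left(Y \right)} = 2 - - \frac{5}{-9} = 2 - \left(-5\right) \left(- \frac{1}{9}\right) = 2 - \frac{5}{9} = \frac{13}{9}$)
$\left(s + O{\left(x{\left(6,2 - 4 \right)} \right)}\right)^{2} = \left(7 + \frac{13}{9}\right)^{2} = \left(\frac{76}{9}\right)^{2} = \frac{5776}{81}$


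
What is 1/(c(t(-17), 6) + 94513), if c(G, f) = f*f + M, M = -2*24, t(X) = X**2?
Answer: 1/94501 ≈ 1.0582e-5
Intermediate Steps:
M = -48
c(G, f) = -48 + f**2 (c(G, f) = f*f - 48 = f**2 - 48 = -48 + f**2)
1/(c(t(-17), 6) + 94513) = 1/((-48 + 6**2) + 94513) = 1/((-48 + 36) + 94513) = 1/(-12 + 94513) = 1/94501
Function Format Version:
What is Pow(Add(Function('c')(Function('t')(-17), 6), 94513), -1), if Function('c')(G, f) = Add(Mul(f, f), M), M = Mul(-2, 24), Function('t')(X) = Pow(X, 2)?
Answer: Rational(1, 94501) ≈ 1.0582e-5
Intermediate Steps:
M = -48
Function('c')(G, f) = Add(-48, Pow(f, 2)) (Function('c')(G, f) = Add(Mul(f, f), -48) = Add(Pow(f, 2), -48) = Add(-48, Pow(f, 2)))
Pow(Add(Function('c')(Function('t')(-17), 6), 94513), -1) = Pow(Add(Add(-48, Pow(6, 2)), 94513), -1) = Pow(Add(Add(-48, 36), 94513), -1) = Pow(Add(-12, 94513), -1) = Pow(94501, -1) = Rational(1, 94501)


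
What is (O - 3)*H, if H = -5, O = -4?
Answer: 35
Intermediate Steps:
(O - 3)*H = (-4 - 3)*(-5) = -7*(-5) = 35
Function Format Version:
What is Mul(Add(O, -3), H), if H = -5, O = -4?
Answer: 35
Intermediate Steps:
Mul(Add(O, -3), H) = Mul(Add(-4, -3), -5) = Mul(-7, -5) = 35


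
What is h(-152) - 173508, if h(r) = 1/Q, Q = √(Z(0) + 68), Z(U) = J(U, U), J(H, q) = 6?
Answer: -173508 + √74/74 ≈ -1.7351e+5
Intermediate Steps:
Z(U) = 6
Q = √74 (Q = √(6 + 68) = √74 ≈ 8.6023)
h(r) = √74/74 (h(r) = 1/(√74) = √74/74)
h(-152) - 173508 = √74/74 - 173508 = -173508 + √74/74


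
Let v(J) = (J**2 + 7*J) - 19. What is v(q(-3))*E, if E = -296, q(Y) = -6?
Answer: 7400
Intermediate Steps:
v(J) = -19 + J**2 + 7*J
v(q(-3))*E = (-19 + (-6)**2 + 7*(-6))*(-296) = (-19 + 36 - 42)*(-296) = -25*(-296) = 7400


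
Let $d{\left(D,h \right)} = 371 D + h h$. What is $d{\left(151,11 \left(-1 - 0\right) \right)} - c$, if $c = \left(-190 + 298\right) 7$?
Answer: $55386$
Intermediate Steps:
$d{\left(D,h \right)} = h^{2} + 371 D$ ($d{\left(D,h \right)} = 371 D + h^{2} = h^{2} + 371 D$)
$c = 756$ ($c = 108 \cdot 7 = 756$)
$d{\left(151,11 \left(-1 - 0\right) \right)} - c = \left(\left(11 \left(-1 - 0\right)\right)^{2} + 371 \cdot 151\right) - 756 = \left(\left(11 \left(-1 + \left(-4 + 4\right)\right)\right)^{2} + 56021\right) - 756 = \left(\left(11 \left(-1 + 0\right)\right)^{2} + 56021\right) - 756 = \left(\left(11 \left(-1\right)\right)^{2} + 56021\right) - 756 = \left(\left(-11\right)^{2} + 56021\right) - 756 = \left(121 + 56021\right) - 756 = 56142 - 756 = 55386$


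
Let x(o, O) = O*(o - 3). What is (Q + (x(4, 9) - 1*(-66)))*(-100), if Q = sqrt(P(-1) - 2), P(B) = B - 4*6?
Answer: -7500 - 300*I*sqrt(3) ≈ -7500.0 - 519.62*I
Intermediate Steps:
P(B) = -24 + B (P(B) = B - 24 = -24 + B)
x(o, O) = O*(-3 + o)
Q = 3*I*sqrt(3) (Q = sqrt((-24 - 1) - 2) = sqrt(-25 - 2) = sqrt(-27) = 3*I*sqrt(3) ≈ 5.1962*I)
(Q + (x(4, 9) - 1*(-66)))*(-100) = (3*I*sqrt(3) + (9*(-3 + 4) - 1*(-66)))*(-100) = (3*I*sqrt(3) + (9*1 + 66))*(-100) = (3*I*sqrt(3) + (9 + 66))*(-100) = (3*I*sqrt(3) + 75)*(-100) = (75 + 3*I*sqrt(3))*(-100) = -7500 - 300*I*sqrt(3)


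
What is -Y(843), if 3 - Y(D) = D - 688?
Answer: 152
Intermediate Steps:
Y(D) = 691 - D (Y(D) = 3 - (D - 688) = 3 - (-688 + D) = 3 + (688 - D) = 691 - D)
-Y(843) = -(691 - 1*843) = -(691 - 843) = -1*(-152) = 152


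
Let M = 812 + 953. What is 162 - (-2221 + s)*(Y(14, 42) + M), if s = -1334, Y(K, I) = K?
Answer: 6324507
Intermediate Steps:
M = 1765
162 - (-2221 + s)*(Y(14, 42) + M) = 162 - (-2221 - 1334)*(14 + 1765) = 162 - (-3555)*1779 = 162 - 1*(-6324345) = 162 + 6324345 = 6324507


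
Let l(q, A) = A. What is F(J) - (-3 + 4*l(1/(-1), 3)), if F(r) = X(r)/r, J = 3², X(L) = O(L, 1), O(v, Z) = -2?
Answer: -83/9 ≈ -9.2222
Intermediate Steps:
X(L) = -2
J = 9
F(r) = -2/r
F(J) - (-3 + 4*l(1/(-1), 3)) = -2/9 - (-3 + 4*3) = -2*⅑ - (-3 + 12) = -2/9 - 1*9 = -2/9 - 9 = -83/9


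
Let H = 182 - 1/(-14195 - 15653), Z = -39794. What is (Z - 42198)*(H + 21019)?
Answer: -6485643544801/3731 ≈ -1.7383e+9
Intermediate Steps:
H = 5432337/29848 (H = 182 - 1/(-29848) = 182 - 1*(-1/29848) = 182 + 1/29848 = 5432337/29848 ≈ 182.00)
(Z - 42198)*(H + 21019) = (-39794 - 42198)*(5432337/29848 + 21019) = -81992*632807449/29848 = -6485643544801/3731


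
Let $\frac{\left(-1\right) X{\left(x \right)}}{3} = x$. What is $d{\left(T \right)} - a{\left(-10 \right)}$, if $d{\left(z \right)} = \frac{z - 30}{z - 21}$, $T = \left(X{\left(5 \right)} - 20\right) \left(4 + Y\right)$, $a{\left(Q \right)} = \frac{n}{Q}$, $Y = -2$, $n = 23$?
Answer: $\frac{3093}{910} \approx 3.3989$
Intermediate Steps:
$X{\left(x \right)} = - 3 x$
$a{\left(Q \right)} = \frac{23}{Q}$
$T = -70$ ($T = \left(\left(-3\right) 5 - 20\right) \left(4 - 2\right) = \left(-15 - 20\right) 2 = \left(-35\right) 2 = -70$)
$d{\left(z \right)} = \frac{-30 + z}{-21 + z}$
$d{\left(T \right)} - a{\left(-10 \right)} = \frac{-30 - 70}{-21 - 70} - \frac{23}{-10} = \frac{1}{-91} \left(-100\right) - 23 \left(- \frac{1}{10}\right) = \left(- \frac{1}{91}\right) \left(-100\right) - - \frac{23}{10} = \frac{100}{91} + \frac{23}{10} = \frac{3093}{910}$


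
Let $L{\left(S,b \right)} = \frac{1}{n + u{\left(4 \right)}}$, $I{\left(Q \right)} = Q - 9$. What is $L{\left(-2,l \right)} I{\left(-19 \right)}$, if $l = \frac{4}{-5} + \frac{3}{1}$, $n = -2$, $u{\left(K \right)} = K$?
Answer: $-14$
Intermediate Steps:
$I{\left(Q \right)} = -9 + Q$ ($I{\left(Q \right)} = Q - 9 = -9 + Q$)
$l = \frac{11}{5}$ ($l = 4 \left(- \frac{1}{5}\right) + 3 \cdot 1 = - \frac{4}{5} + 3 = \frac{11}{5} \approx 2.2$)
$L{\left(S,b \right)} = \frac{1}{2}$ ($L{\left(S,b \right)} = \frac{1}{-2 + 4} = \frac{1}{2}$)
$L{\left(-2,l \right)} I{\left(-19 \right)} = \frac{-9 - 19}{2} = \frac{1}{2} \left(-28\right) = -14$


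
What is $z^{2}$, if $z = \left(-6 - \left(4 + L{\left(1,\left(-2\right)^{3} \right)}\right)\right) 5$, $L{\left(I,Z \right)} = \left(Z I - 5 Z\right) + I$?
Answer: $46225$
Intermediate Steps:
$L{\left(I,Z \right)} = I - 5 Z + I Z$ ($L{\left(I,Z \right)} = \left(I Z - 5 Z\right) + I = \left(- 5 Z + I Z\right) + I = I - 5 Z + I Z$)
$z = -215$ ($z = \left(-6 - \left(5 + 32\right)\right) 5 = \left(-6 - 37\right) 5 = \left(-43\right) 5 = -215$)
$z^{2} = \left(-215\right)^{2} = 46225$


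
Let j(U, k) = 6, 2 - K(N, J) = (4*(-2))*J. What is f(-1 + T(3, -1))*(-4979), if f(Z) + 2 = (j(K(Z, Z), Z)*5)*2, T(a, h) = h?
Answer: -288782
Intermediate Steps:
K(N, J) = 2 + 8*J (K(N, J) = 2 - 4*(-2)*J = 2 - (-8)*J = 2 + 8*J)
f(Z) = 58 (f(Z) = -2 + (6*5)*2 = -2 + 30*2 = -2 + 60 = 58)
f(-1 + T(3, -1))*(-4979) = 58*(-4979) = -288782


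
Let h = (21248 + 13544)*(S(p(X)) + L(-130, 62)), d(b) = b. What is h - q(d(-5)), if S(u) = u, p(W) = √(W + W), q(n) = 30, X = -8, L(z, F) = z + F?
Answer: -2365886 + 139168*I ≈ -2.3659e+6 + 1.3917e+5*I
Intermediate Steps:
L(z, F) = F + z
p(W) = √2*√W (p(W) = √(2*W) = √2*√W)
h = -2365856 + 139168*I (h = (21248 + 13544)*(√2*√(-8) + (62 - 130)) = 34792*(√2*(2*I*√2) - 68) = 34792*(4*I - 68) = 34792*(-68 + 4*I) = -2365856 + 139168*I ≈ -2.3659e+6 + 1.3917e+5*I)
h - q(d(-5)) = (-2365856 + 139168*I) - 1*30 = (-2365856 + 139168*I) - 30 = -2365886 + 139168*I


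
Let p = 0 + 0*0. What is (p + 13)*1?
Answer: 13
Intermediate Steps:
p = 0 (p = 0 + 0 = 0)
(p + 13)*1 = (0 + 13)*1 = 13*1 = 13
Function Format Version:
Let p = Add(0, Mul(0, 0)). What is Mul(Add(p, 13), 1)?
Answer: 13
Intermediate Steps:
p = 0 (p = Add(0, 0) = 0)
Mul(Add(p, 13), 1) = Mul(Add(0, 13), 1) = Mul(13, 1) = 13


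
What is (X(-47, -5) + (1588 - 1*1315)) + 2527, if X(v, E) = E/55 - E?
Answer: 30854/11 ≈ 2804.9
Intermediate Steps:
X(v, E) = -54*E/55 (X(v, E) = E*(1/55) - E = E/55 - E = -54*E/55)
(X(-47, -5) + (1588 - 1*1315)) + 2527 = (-54/55*(-5) + (1588 - 1*1315)) + 2527 = (54/11 + (1588 - 1315)) + 2527 = (54/11 + 273) + 2527 = 3057/11 + 2527 = 30854/11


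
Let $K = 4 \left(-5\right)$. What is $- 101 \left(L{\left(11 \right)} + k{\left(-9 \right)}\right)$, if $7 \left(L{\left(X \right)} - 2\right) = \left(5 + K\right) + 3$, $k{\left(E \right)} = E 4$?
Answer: $\frac{25250}{7} \approx 3607.1$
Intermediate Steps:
$K = -20$
$k{\left(E \right)} = 4 E$
$L{\left(X \right)} = \frac{2}{7}$ ($L{\left(X \right)} = 2 + \frac{\left(5 - 20\right) + 3}{7} = 2 + \frac{-15 + 3}{7} = 2 + \frac{1}{7} \left(-12\right) = 2 - \frac{12}{7} = \frac{2}{7}$)
$- 101 \left(L{\left(11 \right)} + k{\left(-9 \right)}\right) = - 101 \left(\frac{2}{7} + 4 \left(-9\right)\right) = - 101 \left(\frac{2}{7} - 36\right) = \left(-101\right) \left(- \frac{250}{7}\right) = \frac{25250}{7}$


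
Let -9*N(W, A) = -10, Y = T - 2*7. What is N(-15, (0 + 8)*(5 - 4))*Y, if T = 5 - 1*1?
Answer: -100/9 ≈ -11.111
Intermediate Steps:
T = 4 (T = 5 - 1 = 4)
Y = -10 (Y = 4 - 2*7 = 4 - 14 = -10)
N(W, A) = 10/9 (N(W, A) = -1/9*(-10) = 10/9)
N(-15, (0 + 8)*(5 - 4))*Y = (10/9)*(-10) = -100/9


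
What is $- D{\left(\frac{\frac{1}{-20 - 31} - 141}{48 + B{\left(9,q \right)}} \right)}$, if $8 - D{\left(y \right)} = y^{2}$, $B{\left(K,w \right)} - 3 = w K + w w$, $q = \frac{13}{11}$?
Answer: $- \frac{538788488}{179908569} \approx -2.9948$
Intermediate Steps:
$q = \frac{13}{11}$ ($q = 13 \cdot \frac{1}{11} = \frac{13}{11} \approx 1.1818$)
$B{\left(K,w \right)} = 3 + w^{2} + K w$ ($B{\left(K,w \right)} = 3 + \left(w K + w w\right) = 3 + \left(K w + w^{2}\right) = 3 + \left(w^{2} + K w\right) = 3 + w^{2} + K w$)
$D{\left(y \right)} = 8 - y^{2}$
$- D{\left(\frac{\frac{1}{-20 - 31} - 141}{48 + B{\left(9,q \right)}} \right)} = - (8 - \left(\frac{\frac{1}{-20 - 31} - 141}{48 + \left(3 + \left(\frac{13}{11}\right)^{2} + 9 \cdot \frac{13}{11}\right)}\right)^{2}) = - (8 - \left(\frac{\frac{1}{-51} - 141}{48 + \left(3 + \frac{169}{121} + \frac{117}{11}\right)}\right)^{2}) = - (8 - \left(\frac{- \frac{1}{51} - 141}{48 + \frac{1819}{121}}\right)^{2}) = - (8 - \left(- \frac{7192}{51 \cdot \frac{7627}{121}}\right)^{2}) = - (8 - \left(\left(- \frac{7192}{51}\right) \frac{121}{7627}\right)^{2}) = - (8 - \left(- \frac{30008}{13413}\right)^{2}) = - (8 - \frac{900480064}{179908569}) = \left(-1\right) \frac{538788488}{179908569} = - \frac{538788488}{179908569}$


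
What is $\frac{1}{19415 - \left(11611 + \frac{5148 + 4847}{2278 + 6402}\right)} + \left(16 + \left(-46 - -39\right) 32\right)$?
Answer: $- \frac{2817513224}{13545745} \approx -208.0$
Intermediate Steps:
$\frac{1}{19415 - \left(11611 + \frac{5148 + 4847}{2278 + 6402}\right)} + \left(16 + \left(-46 - -39\right) 32\right) = \frac{1}{19415 - \left(11611 + \frac{9995}{8680}\right)} + \left(16 + \left(-46 + 39\right) 32\right) = \frac{1}{19415 - \left(11611 + 9995 \cdot \frac{1}{8680}\right)} + \left(16 - 224\right) = \frac{1}{19415 - \frac{20158695}{1736}} + \left(16 - 224\right) = \frac{1}{19415 - \frac{20158695}{1736}} - 208 = \frac{1}{\frac{13545745}{1736}} - 208 = \frac{1736}{13545745} - 208 = - \frac{2817513224}{13545745}$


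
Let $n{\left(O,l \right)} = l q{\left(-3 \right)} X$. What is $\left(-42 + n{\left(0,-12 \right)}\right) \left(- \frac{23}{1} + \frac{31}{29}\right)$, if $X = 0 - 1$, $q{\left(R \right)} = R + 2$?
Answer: $\frac{34344}{29} \approx 1184.3$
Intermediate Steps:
$q{\left(R \right)} = 2 + R$
$X = -1$ ($X = 0 - 1 = -1$)
$n{\left(O,l \right)} = l$ ($n{\left(O,l \right)} = l \left(2 - 3\right) \left(-1\right) = l \left(-1\right) \left(-1\right) = - l \left(-1\right) = l$)
$\left(-42 + n{\left(0,-12 \right)}\right) \left(- \frac{23}{1} + \frac{31}{29}\right) = \left(-42 - 12\right) \left(- \frac{23}{1} + \frac{31}{29}\right) = - 54 \left(\left(-23\right) 1 + 31 \cdot \frac{1}{29}\right) = - 54 \left(-23 + \frac{31}{29}\right) = \left(-54\right) \left(- \frac{636}{29}\right) = \frac{34344}{29}$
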